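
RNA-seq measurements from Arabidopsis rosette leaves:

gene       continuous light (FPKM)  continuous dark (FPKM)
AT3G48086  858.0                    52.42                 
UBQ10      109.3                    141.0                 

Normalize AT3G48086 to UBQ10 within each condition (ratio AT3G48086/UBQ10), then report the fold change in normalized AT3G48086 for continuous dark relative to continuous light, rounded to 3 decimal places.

0.047

AT3G48086/UBQ10 (continuous light) = 858.0 / 109.3 = 7.85
AT3G48086/UBQ10 (continuous dark) = 52.42 / 141.0 = 0.37177
Fold change = 0.37177 / 7.85 = 0.0474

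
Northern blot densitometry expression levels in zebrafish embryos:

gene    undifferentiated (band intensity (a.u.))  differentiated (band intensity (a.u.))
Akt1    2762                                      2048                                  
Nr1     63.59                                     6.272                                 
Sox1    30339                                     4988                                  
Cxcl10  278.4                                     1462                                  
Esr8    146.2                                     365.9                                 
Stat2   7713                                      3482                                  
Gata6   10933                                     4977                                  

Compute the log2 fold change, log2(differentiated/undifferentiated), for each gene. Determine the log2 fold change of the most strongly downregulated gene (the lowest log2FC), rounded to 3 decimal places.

log2(2048/2762) = -0.431  (Akt1)
log2(6.272/63.59) = -3.342  (Nr1)
log2(4988/30339) = -2.605  (Sox1)
log2(1462/278.4) = 2.393  (Cxcl10)
log2(365.9/146.2) = 1.324  (Esr8)
log2(3482/7713) = -1.147  (Stat2)
log2(4977/10933) = -1.135  (Gata6)
Nr1 is most strongly downregulated.

-3.342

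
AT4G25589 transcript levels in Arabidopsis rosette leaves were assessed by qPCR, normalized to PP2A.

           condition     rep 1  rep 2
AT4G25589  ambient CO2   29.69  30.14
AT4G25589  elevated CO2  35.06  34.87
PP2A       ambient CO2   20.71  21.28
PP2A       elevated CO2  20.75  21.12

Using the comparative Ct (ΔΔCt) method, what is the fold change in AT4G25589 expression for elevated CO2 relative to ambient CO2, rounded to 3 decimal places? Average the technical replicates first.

0.029

Mean Ct: AT4G25589 ambient CO2 29.915; AT4G25589 elevated CO2 34.965; PP2A ambient CO2 20.995; PP2A elevated CO2 20.935
ΔCt(ambient CO2) = 29.915 − 20.995 = 8.920
ΔCt(elevated CO2) = 34.965 − 20.935 = 14.030
ΔΔCt = 14.030 − 8.920 = 5.110
Fold change = 2^(−5.110) = 0.0290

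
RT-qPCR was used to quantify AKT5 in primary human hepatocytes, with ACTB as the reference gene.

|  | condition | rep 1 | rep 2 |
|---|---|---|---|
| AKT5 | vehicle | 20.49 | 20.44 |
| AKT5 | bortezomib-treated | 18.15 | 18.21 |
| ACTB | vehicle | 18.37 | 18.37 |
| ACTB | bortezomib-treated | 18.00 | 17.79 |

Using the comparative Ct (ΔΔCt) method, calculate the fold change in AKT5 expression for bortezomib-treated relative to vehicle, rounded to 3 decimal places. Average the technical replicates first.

3.506

Mean Ct: AKT5 vehicle 20.465; AKT5 bortezomib-treated 18.180; ACTB vehicle 18.370; ACTB bortezomib-treated 17.895
ΔCt(vehicle) = 20.465 − 18.370 = 2.095
ΔCt(bortezomib-treated) = 18.180 − 17.895 = 0.285
ΔΔCt = 0.285 − 2.095 = -1.810
Fold change = 2^(−(-1.810)) = 2^1.810 = 3.5064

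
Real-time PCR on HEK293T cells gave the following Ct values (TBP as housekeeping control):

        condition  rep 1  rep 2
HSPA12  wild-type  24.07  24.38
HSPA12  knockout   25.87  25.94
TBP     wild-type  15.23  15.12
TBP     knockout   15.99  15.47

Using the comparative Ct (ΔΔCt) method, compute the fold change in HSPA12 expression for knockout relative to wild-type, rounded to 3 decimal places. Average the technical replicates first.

0.459

Mean Ct: HSPA12 wild-type 24.225; HSPA12 knockout 25.905; TBP wild-type 15.175; TBP knockout 15.730
ΔCt(wild-type) = 24.225 − 15.175 = 9.050
ΔCt(knockout) = 25.905 − 15.730 = 10.175
ΔΔCt = 10.175 − 9.050 = 1.125
Fold change = 2^(−1.125) = 0.4585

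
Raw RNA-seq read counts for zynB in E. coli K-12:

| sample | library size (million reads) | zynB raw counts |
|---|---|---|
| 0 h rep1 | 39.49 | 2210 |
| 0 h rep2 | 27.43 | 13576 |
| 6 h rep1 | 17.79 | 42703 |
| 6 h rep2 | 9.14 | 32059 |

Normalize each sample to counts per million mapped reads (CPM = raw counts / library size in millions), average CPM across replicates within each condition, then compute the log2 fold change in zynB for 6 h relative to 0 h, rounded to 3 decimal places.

CPM(0 h rep1) = 2210 / 39.49 = 55.9635
CPM(0 h rep2) = 13576 / 27.43 = 494.9326
CPM(6 h rep1) = 42703 / 17.79 = 2400.3935
CPM(6 h rep2) = 32059 / 9.14 = 3507.5492
mean CPM(0 h) = 275.4480; mean CPM(6 h) = 2953.9714
Fold change = 2953.9714 / 275.4480 = 10.72424
log2(10.72424) = 3.4228

3.423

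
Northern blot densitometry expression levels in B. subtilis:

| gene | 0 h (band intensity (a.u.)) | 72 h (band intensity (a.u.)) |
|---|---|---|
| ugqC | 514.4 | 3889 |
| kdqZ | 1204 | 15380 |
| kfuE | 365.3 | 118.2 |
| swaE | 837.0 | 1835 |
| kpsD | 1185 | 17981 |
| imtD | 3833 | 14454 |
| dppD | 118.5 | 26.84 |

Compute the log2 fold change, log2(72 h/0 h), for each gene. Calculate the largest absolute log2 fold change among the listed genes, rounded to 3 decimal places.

3.924

log2(3889/514.4) = 2.918  (ugqC)
log2(15380/1204) = 3.675  (kdqZ)
log2(118.2/365.3) = -1.628  (kfuE)
log2(1835/837.0) = 1.132  (swaE)
log2(17981/1185) = 3.924  (kpsD)
log2(14454/3833) = 1.915  (imtD)
log2(26.84/118.5) = -2.142  (dppD)
The largest magnitude belongs to kpsD.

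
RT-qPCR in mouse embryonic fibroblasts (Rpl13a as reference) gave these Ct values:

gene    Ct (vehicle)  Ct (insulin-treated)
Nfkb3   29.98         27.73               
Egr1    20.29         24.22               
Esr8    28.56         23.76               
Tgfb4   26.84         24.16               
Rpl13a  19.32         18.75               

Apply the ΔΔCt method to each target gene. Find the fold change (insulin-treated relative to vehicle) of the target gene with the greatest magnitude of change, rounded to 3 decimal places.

0.044

Nfkb3: ΔΔCt = (27.73−18.75) − (29.98−19.32) = 8.98 − 10.66 = -1.68; fold change = 2^1.68 = 3.204
Egr1: ΔΔCt = (24.22−18.75) − (20.29−19.32) = 5.47 − 0.97 = 4.50; fold change = 2^-4.50 = 0.044
Esr8: ΔΔCt = (23.76−18.75) − (28.56−19.32) = 5.01 − 9.24 = -4.23; fold change = 2^4.23 = 18.765
Tgfb4: ΔΔCt = (24.16−18.75) − (26.84−19.32) = 5.41 − 7.52 = -2.11; fold change = 2^2.11 = 4.317
Egr1 has the largest |ΔΔCt| = 4.50.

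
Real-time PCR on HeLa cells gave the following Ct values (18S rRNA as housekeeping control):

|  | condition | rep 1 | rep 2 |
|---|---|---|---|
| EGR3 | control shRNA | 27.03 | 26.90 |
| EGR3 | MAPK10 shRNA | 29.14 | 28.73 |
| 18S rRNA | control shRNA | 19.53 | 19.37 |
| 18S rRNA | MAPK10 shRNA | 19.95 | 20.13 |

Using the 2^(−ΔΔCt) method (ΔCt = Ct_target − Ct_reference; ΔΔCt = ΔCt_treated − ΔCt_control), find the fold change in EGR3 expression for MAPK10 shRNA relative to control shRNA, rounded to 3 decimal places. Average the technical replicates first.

Mean Ct: EGR3 control shRNA 26.965; EGR3 MAPK10 shRNA 28.935; 18S rRNA control shRNA 19.450; 18S rRNA MAPK10 shRNA 20.040
ΔCt(control shRNA) = 26.965 − 19.450 = 7.515
ΔCt(MAPK10 shRNA) = 28.935 − 20.040 = 8.895
ΔΔCt = 8.895 − 7.515 = 1.380
Fold change = 2^(−1.380) = 0.3842

0.384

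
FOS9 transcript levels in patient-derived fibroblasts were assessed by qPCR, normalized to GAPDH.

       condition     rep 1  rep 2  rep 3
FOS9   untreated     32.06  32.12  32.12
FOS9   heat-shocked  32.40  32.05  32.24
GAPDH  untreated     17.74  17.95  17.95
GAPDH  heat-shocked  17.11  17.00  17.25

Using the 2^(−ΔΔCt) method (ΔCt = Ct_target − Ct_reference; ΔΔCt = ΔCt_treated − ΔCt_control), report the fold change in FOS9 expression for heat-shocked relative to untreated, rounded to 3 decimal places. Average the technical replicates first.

Mean Ct: FOS9 untreated 32.100; FOS9 heat-shocked 32.230; GAPDH untreated 17.880; GAPDH heat-shocked 17.120
ΔCt(untreated) = 32.100 − 17.880 = 14.220
ΔCt(heat-shocked) = 32.230 − 17.120 = 15.110
ΔΔCt = 15.110 − 14.220 = 0.890
Fold change = 2^(−0.890) = 0.5396

0.540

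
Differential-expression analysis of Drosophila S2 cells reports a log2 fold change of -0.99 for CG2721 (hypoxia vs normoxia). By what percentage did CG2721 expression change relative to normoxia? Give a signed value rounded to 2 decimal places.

Fold change = 2^(-0.99) = 0.5035
Percent change = (FC − 1) × 100% = (0.5035 − 1) × 100 = -49.65%

-49.65%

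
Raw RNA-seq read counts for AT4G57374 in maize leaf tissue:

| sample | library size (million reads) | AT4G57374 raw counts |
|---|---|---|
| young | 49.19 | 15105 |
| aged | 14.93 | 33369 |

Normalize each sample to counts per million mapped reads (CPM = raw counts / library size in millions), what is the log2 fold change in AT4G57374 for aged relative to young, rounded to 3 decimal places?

2.864

CPM(young) = 15105 / 49.19 = 307.0746
CPM(aged) = 33369 / 14.93 = 2235.0301
Fold change = 2235.0301 / 307.0746 = 7.27846
log2(7.27846) = 2.8636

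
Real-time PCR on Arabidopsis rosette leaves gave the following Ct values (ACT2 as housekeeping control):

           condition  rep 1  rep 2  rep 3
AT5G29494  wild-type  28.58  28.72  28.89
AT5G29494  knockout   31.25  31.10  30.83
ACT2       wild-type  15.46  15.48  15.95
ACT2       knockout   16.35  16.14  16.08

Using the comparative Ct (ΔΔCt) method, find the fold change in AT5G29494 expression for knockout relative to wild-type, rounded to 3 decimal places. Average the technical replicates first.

Mean Ct: AT5G29494 wild-type 28.730; AT5G29494 knockout 31.060; ACT2 wild-type 15.630; ACT2 knockout 16.190
ΔCt(wild-type) = 28.730 − 15.630 = 13.100
ΔCt(knockout) = 31.060 − 16.190 = 14.870
ΔΔCt = 14.870 − 13.100 = 1.770
Fold change = 2^(−1.770) = 0.2932

0.293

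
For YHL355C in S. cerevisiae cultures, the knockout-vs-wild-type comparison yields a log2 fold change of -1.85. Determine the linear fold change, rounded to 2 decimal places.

0.28

Fold change = 2^(-1.85) = 0.277
That is, YHL355C drops to 27.7% of the wild-type level.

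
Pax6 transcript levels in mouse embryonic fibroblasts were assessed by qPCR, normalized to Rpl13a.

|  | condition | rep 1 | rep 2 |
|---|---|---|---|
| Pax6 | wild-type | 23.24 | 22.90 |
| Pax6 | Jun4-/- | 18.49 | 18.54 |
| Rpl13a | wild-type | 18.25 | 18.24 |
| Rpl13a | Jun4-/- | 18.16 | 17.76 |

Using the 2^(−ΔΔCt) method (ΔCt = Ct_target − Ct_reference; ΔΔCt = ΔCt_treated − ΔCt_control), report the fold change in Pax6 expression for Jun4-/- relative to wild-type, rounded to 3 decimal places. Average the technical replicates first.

19.293

Mean Ct: Pax6 wild-type 23.070; Pax6 Jun4-/- 18.515; Rpl13a wild-type 18.245; Rpl13a Jun4-/- 17.960
ΔCt(wild-type) = 23.070 − 18.245 = 4.825
ΔCt(Jun4-/-) = 18.515 − 17.960 = 0.555
ΔΔCt = 0.555 − 4.825 = -4.270
Fold change = 2^(−(-4.270)) = 2^4.270 = 19.2929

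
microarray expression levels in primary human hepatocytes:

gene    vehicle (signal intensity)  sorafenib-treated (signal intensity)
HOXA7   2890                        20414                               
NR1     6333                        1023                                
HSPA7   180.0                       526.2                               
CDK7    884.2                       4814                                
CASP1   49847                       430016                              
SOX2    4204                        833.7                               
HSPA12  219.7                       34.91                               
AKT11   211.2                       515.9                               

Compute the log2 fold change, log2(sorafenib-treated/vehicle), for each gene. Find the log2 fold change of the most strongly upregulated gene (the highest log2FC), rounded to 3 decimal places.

log2(20414/2890) = 2.820  (HOXA7)
log2(1023/6333) = -2.630  (NR1)
log2(526.2/180.0) = 1.548  (HSPA7)
log2(4814/884.2) = 2.445  (CDK7)
log2(430016/49847) = 3.109  (CASP1)
log2(833.7/4204) = -2.334  (SOX2)
log2(34.91/219.7) = -2.654  (HSPA12)
log2(515.9/211.2) = 1.288  (AKT11)
CASP1 is most strongly upregulated.

3.109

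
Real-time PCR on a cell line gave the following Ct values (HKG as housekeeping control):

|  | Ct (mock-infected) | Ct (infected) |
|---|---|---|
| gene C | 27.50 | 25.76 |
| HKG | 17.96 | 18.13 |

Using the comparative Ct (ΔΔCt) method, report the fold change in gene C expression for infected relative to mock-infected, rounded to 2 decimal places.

ΔCt(mock-infected) = 27.500 − 17.960 = 9.540
ΔCt(infected) = 25.760 − 18.130 = 7.630
ΔΔCt = 7.630 − 9.540 = -1.910
Fold change = 2^(−(-1.910)) = 2^1.910 = 3.758

3.76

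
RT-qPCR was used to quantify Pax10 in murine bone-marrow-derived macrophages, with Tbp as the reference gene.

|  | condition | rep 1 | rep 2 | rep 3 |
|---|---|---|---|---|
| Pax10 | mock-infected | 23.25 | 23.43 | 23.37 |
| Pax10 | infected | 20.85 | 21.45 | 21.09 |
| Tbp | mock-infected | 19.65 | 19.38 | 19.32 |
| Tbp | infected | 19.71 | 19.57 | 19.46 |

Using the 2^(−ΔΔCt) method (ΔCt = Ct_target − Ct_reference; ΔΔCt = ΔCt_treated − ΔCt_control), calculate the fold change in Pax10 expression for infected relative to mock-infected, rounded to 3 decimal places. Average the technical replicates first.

Mean Ct: Pax10 mock-infected 23.350; Pax10 infected 21.130; Tbp mock-infected 19.450; Tbp infected 19.580
ΔCt(mock-infected) = 23.350 − 19.450 = 3.900
ΔCt(infected) = 21.130 − 19.580 = 1.550
ΔΔCt = 1.550 − 3.900 = -2.350
Fold change = 2^(−(-2.350)) = 2^2.350 = 5.0982

5.098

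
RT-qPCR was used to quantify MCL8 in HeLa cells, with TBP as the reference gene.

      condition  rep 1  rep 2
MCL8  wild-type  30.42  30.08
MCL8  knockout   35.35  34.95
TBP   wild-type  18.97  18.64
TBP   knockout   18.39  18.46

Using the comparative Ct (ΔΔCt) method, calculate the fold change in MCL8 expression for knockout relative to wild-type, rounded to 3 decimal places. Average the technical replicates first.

Mean Ct: MCL8 wild-type 30.250; MCL8 knockout 35.150; TBP wild-type 18.805; TBP knockout 18.425
ΔCt(wild-type) = 30.250 − 18.805 = 11.445
ΔCt(knockout) = 35.150 − 18.425 = 16.725
ΔΔCt = 16.725 − 11.445 = 5.280
Fold change = 2^(−5.280) = 0.0257

0.026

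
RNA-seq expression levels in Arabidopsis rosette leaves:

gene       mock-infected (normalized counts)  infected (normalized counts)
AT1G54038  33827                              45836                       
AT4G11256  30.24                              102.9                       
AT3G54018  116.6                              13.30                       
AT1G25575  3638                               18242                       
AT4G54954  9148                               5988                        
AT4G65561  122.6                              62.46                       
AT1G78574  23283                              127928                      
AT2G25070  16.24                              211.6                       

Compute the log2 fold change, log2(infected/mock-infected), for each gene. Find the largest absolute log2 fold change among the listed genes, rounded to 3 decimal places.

log2(45836/33827) = 0.438  (AT1G54038)
log2(102.9/30.24) = 1.767  (AT4G11256)
log2(13.30/116.6) = -3.132  (AT3G54018)
log2(18242/3638) = 2.326  (AT1G25575)
log2(5988/9148) = -0.611  (AT4G54954)
log2(62.46/122.6) = -0.973  (AT4G65561)
log2(127928/23283) = 2.458  (AT1G78574)
log2(211.6/16.24) = 3.704  (AT2G25070)
The largest magnitude belongs to AT2G25070.

3.704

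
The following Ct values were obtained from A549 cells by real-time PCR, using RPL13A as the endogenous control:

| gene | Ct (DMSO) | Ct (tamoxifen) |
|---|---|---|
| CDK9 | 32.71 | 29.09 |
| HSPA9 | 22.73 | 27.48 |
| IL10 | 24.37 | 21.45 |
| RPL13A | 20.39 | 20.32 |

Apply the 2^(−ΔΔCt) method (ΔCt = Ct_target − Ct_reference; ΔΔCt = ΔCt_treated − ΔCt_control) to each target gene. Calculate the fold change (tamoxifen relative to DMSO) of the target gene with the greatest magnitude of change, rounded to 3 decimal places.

CDK9: ΔΔCt = (29.09−20.32) − (32.71−20.39) = 8.77 − 12.32 = -3.55; fold change = 2^3.55 = 11.713
HSPA9: ΔΔCt = (27.48−20.32) − (22.73−20.39) = 7.16 − 2.34 = 4.82; fold change = 2^-4.82 = 0.035
IL10: ΔΔCt = (21.45−20.32) − (24.37−20.39) = 1.13 − 3.98 = -2.85; fold change = 2^2.85 = 7.210
HSPA9 has the largest |ΔΔCt| = 4.82.

0.035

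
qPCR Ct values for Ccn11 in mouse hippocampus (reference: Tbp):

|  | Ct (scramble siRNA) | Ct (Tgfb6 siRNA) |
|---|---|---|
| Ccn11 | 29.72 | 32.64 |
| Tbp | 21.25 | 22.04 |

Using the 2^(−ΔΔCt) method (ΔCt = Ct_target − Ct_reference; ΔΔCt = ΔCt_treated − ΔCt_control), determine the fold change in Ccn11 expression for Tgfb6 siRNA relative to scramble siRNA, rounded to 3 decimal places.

0.228

ΔCt(scramble siRNA) = 29.720 − 21.250 = 8.470
ΔCt(Tgfb6 siRNA) = 32.640 − 22.040 = 10.600
ΔΔCt = 10.600 − 8.470 = 2.130
Fold change = 2^(−2.130) = 0.2285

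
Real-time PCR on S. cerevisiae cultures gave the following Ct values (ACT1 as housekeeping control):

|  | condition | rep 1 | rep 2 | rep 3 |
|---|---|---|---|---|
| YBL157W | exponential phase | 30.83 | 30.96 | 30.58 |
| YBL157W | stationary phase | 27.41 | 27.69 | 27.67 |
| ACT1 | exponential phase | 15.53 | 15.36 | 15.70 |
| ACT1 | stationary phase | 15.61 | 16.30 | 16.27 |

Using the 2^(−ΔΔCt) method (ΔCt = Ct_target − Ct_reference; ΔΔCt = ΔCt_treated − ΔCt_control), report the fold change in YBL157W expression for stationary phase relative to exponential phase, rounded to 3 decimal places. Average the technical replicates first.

13.269

Mean Ct: YBL157W exponential phase 30.790; YBL157W stationary phase 27.590; ACT1 exponential phase 15.530; ACT1 stationary phase 16.060
ΔCt(exponential phase) = 30.790 − 15.530 = 15.260
ΔCt(stationary phase) = 27.590 − 16.060 = 11.530
ΔΔCt = 11.530 − 15.260 = -3.730
Fold change = 2^(−(-3.730)) = 2^3.730 = 13.2691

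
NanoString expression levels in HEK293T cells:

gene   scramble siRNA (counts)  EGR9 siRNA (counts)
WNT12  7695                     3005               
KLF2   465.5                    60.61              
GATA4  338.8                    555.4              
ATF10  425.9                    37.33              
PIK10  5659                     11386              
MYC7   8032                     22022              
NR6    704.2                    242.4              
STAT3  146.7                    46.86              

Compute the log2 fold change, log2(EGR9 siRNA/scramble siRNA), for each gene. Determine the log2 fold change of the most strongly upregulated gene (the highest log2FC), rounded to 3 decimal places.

log2(3005/7695) = -1.357  (WNT12)
log2(60.61/465.5) = -2.941  (KLF2)
log2(555.4/338.8) = 0.713  (GATA4)
log2(37.33/425.9) = -3.512  (ATF10)
log2(11386/5659) = 1.009  (PIK10)
log2(22022/8032) = 1.455  (MYC7)
log2(242.4/704.2) = -1.539  (NR6)
log2(46.86/146.7) = -1.646  (STAT3)
MYC7 is most strongly upregulated.

1.455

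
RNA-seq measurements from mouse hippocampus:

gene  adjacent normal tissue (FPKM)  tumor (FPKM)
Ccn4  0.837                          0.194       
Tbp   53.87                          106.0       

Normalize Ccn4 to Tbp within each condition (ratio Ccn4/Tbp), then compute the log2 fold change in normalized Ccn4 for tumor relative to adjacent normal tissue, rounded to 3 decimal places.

Ccn4/Tbp (adjacent normal tissue) = 0.837 / 53.87 = 0.015537
Ccn4/Tbp (tumor) = 0.194 / 106.0 = 0.0018302
Fold change = 0.0018302 / 0.015537 = 0.1178
log2(0.1178) = -3.0857

-3.086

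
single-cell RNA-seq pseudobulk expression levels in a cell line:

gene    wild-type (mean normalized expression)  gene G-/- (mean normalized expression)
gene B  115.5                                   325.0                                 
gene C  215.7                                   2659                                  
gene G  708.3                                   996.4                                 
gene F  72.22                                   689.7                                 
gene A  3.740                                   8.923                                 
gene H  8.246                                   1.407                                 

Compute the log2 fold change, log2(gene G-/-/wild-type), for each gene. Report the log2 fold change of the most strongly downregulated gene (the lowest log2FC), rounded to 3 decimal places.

log2(325.0/115.5) = 1.493  (gene B)
log2(2659/215.7) = 3.624  (gene C)
log2(996.4/708.3) = 0.492  (gene G)
log2(689.7/72.22) = 3.255  (gene F)
log2(8.923/3.740) = 1.254  (gene A)
log2(1.407/8.246) = -2.551  (gene H)
gene H is most strongly downregulated.

-2.551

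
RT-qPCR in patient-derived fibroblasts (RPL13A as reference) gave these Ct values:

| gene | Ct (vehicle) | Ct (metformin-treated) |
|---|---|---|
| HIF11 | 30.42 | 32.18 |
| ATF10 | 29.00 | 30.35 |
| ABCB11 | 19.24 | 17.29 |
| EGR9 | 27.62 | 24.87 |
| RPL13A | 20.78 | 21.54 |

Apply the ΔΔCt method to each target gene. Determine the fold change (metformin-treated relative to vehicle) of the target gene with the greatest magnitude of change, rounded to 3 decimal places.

HIF11: ΔΔCt = (32.18−21.54) − (30.42−20.78) = 10.64 − 9.64 = 1.00; fold change = 2^-1.00 = 0.500
ATF10: ΔΔCt = (30.35−21.54) − (29.00−20.78) = 8.81 − 8.22 = 0.59; fold change = 2^-0.59 = 0.664
ABCB11: ΔΔCt = (17.29−21.54) − (19.24−20.78) = -4.25 − (-1.54) = -2.71; fold change = 2^2.71 = 6.543
EGR9: ΔΔCt = (24.87−21.54) − (27.62−20.78) = 3.33 − 6.84 = -3.51; fold change = 2^3.51 = 11.392
EGR9 has the largest |ΔΔCt| = 3.51.

11.392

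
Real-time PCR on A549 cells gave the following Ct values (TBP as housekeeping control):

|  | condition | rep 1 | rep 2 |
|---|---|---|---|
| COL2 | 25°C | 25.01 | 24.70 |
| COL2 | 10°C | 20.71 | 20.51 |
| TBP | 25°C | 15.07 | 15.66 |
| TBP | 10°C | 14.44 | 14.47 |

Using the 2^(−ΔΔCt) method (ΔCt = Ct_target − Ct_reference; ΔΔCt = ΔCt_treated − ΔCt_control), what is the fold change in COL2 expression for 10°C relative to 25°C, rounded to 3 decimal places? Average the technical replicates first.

Mean Ct: COL2 25°C 24.855; COL2 10°C 20.610; TBP 25°C 15.365; TBP 10°C 14.455
ΔCt(25°C) = 24.855 − 15.365 = 9.490
ΔCt(10°C) = 20.610 − 14.455 = 6.155
ΔΔCt = 6.155 − 9.490 = -3.335
Fold change = 2^(−(-3.335)) = 2^3.335 = 10.0910

10.091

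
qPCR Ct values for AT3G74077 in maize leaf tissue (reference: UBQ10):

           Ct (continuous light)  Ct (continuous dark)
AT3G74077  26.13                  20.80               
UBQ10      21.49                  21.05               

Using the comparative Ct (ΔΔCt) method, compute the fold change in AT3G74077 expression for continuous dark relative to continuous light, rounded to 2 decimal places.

ΔCt(continuous light) = 26.130 − 21.490 = 4.640
ΔCt(continuous dark) = 20.800 − 21.050 = -0.250
ΔΔCt = -0.250 − 4.640 = -4.890
Fold change = 2^(−(-4.890)) = 2^4.890 = 29.651

29.65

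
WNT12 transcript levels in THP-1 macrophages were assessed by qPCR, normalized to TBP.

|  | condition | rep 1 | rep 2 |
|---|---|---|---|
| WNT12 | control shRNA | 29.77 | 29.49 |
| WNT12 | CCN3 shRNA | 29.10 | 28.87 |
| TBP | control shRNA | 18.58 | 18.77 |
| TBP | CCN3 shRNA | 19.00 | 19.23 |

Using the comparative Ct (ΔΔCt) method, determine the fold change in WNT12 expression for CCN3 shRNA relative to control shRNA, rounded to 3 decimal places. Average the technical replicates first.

Mean Ct: WNT12 control shRNA 29.630; WNT12 CCN3 shRNA 28.985; TBP control shRNA 18.675; TBP CCN3 shRNA 19.115
ΔCt(control shRNA) = 29.630 − 18.675 = 10.955
ΔCt(CCN3 shRNA) = 28.985 − 19.115 = 9.870
ΔΔCt = 9.870 − 10.955 = -1.085
Fold change = 2^(−(-1.085)) = 2^1.085 = 2.1214

2.121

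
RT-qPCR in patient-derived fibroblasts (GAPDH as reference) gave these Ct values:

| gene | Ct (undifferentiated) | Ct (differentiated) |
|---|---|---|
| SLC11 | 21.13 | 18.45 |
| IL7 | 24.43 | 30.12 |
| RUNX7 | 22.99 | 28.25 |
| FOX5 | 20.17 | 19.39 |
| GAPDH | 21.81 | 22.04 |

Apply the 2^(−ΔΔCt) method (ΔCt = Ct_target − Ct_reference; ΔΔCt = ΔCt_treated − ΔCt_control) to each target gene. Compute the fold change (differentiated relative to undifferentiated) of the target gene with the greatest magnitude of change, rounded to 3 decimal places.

0.023

SLC11: ΔΔCt = (18.45−22.04) − (21.13−21.81) = -3.59 − (-0.68) = -2.91; fold change = 2^2.91 = 7.516
IL7: ΔΔCt = (30.12−22.04) − (24.43−21.81) = 8.08 − 2.62 = 5.46; fold change = 2^-5.46 = 0.023
RUNX7: ΔΔCt = (28.25−22.04) − (22.99−21.81) = 6.21 − 1.18 = 5.03; fold change = 2^-5.03 = 0.031
FOX5: ΔΔCt = (19.39−22.04) − (20.17−21.81) = -2.65 − (-1.64) = -1.01; fold change = 2^1.01 = 2.014
IL7 has the largest |ΔΔCt| = 5.46.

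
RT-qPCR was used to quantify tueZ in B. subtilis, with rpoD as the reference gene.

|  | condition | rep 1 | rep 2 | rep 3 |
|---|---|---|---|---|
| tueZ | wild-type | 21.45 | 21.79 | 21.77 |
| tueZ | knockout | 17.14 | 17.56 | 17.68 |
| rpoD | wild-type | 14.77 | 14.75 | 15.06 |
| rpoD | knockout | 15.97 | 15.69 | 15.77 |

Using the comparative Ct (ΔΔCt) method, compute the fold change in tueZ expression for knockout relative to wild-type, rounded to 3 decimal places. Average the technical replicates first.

Mean Ct: tueZ wild-type 21.670; tueZ knockout 17.460; rpoD wild-type 14.860; rpoD knockout 15.810
ΔCt(wild-type) = 21.670 − 14.860 = 6.810
ΔCt(knockout) = 17.460 − 15.810 = 1.650
ΔΔCt = 1.650 − 6.810 = -5.160
Fold change = 2^(−(-5.160)) = 2^5.160 = 35.7532

35.753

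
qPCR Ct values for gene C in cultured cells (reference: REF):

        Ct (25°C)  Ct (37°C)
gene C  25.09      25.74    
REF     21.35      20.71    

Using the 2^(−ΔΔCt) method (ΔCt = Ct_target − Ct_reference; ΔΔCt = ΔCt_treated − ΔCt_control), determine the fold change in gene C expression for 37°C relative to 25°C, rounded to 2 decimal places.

0.41

ΔCt(25°C) = 25.090 − 21.350 = 3.740
ΔCt(37°C) = 25.740 − 20.710 = 5.030
ΔΔCt = 5.030 − 3.740 = 1.290
Fold change = 2^(−1.290) = 0.409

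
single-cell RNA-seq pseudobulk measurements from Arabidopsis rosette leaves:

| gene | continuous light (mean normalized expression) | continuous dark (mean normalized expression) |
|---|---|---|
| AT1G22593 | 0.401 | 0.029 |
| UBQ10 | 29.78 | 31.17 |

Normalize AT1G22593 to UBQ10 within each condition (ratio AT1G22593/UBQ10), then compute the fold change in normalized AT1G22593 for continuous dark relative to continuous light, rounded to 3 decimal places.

AT1G22593/UBQ10 (continuous light) = 0.401 / 29.78 = 0.013465
AT1G22593/UBQ10 (continuous dark) = 0.029 / 31.17 = 0.00093038
Fold change = 0.00093038 / 0.013465 = 0.0691

0.069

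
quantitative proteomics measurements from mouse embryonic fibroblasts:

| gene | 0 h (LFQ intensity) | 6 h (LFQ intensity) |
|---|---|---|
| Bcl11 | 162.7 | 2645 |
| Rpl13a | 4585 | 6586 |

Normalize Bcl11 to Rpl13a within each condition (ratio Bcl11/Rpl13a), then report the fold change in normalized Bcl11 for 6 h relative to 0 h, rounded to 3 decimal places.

Bcl11/Rpl13a (0 h) = 162.7 / 4585 = 0.035485
Bcl11/Rpl13a (6 h) = 2645 / 6586 = 0.40161
Fold change = 0.40161 / 0.035485 = 11.3176

11.318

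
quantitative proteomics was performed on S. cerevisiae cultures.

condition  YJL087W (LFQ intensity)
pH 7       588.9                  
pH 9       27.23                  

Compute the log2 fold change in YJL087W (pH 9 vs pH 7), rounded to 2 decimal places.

Fold change = 27.23 / 588.9 = 0.0462
log2(0.0462) = -4.435

-4.43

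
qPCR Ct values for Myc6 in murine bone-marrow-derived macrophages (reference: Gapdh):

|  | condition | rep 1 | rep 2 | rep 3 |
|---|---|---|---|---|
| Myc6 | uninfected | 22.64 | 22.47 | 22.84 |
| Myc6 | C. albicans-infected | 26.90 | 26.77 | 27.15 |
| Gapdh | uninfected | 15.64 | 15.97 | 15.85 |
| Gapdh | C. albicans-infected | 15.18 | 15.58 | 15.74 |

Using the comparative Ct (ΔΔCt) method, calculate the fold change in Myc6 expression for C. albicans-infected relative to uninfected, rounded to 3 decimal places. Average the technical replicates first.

0.041

Mean Ct: Myc6 uninfected 22.650; Myc6 C. albicans-infected 26.940; Gapdh uninfected 15.820; Gapdh C. albicans-infected 15.500
ΔCt(uninfected) = 22.650 − 15.820 = 6.830
ΔCt(C. albicans-infected) = 26.940 − 15.500 = 11.440
ΔΔCt = 11.440 − 6.830 = 4.610
Fold change = 2^(−4.610) = 0.0409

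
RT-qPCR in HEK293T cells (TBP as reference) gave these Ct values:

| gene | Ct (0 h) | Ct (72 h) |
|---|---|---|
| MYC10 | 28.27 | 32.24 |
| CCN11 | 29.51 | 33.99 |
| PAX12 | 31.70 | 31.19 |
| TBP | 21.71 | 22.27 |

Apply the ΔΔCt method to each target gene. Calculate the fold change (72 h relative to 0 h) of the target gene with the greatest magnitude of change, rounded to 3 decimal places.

0.066

MYC10: ΔΔCt = (32.24−22.27) − (28.27−21.71) = 9.97 − 6.56 = 3.41; fold change = 2^-3.41 = 0.094
CCN11: ΔΔCt = (33.99−22.27) − (29.51−21.71) = 11.72 − 7.80 = 3.92; fold change = 2^-3.92 = 0.066
PAX12: ΔΔCt = (31.19−22.27) − (31.70−21.71) = 8.92 − 9.99 = -1.07; fold change = 2^1.07 = 2.099
CCN11 has the largest |ΔΔCt| = 3.92.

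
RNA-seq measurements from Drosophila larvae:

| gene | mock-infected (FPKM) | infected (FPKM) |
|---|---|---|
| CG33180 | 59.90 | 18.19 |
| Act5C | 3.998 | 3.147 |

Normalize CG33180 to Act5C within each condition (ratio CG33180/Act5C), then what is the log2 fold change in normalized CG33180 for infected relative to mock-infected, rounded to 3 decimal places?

CG33180/Act5C (mock-infected) = 59.90 / 3.998 = 14.982
CG33180/Act5C (infected) = 18.19 / 3.147 = 5.7801
Fold change = 5.7801 / 14.982 = 0.3858
log2(0.3858) = -1.3741

-1.374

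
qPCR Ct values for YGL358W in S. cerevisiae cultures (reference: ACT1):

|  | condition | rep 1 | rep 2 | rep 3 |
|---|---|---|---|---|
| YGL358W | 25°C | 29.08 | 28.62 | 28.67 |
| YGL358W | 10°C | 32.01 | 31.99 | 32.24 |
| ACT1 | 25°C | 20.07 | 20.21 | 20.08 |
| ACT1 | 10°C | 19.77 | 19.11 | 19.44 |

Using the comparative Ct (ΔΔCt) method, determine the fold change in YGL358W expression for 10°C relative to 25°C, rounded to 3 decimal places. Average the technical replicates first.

Mean Ct: YGL358W 25°C 28.790; YGL358W 10°C 32.080; ACT1 25°C 20.120; ACT1 10°C 19.440
ΔCt(25°C) = 28.790 − 20.120 = 8.670
ΔCt(10°C) = 32.080 − 19.440 = 12.640
ΔΔCt = 12.640 − 8.670 = 3.970
Fold change = 2^(−3.970) = 0.0638

0.064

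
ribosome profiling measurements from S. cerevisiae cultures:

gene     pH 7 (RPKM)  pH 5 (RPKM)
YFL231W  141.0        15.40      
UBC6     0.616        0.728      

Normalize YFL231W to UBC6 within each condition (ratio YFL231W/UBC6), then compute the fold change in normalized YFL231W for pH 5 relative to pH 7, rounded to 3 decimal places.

0.092

YFL231W/UBC6 (pH 7) = 141.0 / 0.616 = 228.9
YFL231W/UBC6 (pH 5) = 15.40 / 0.728 = 21.154
Fold change = 21.154 / 228.9 = 0.0924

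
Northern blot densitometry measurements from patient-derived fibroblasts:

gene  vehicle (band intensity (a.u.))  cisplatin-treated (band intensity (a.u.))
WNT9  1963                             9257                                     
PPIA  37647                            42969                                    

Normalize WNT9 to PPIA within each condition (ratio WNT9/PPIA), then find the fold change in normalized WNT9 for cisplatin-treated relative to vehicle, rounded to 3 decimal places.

WNT9/PPIA (vehicle) = 1963 / 37647 = 0.052142
WNT9/PPIA (cisplatin-treated) = 9257 / 42969 = 0.21543
Fold change = 0.21543 / 0.052142 = 4.1317

4.132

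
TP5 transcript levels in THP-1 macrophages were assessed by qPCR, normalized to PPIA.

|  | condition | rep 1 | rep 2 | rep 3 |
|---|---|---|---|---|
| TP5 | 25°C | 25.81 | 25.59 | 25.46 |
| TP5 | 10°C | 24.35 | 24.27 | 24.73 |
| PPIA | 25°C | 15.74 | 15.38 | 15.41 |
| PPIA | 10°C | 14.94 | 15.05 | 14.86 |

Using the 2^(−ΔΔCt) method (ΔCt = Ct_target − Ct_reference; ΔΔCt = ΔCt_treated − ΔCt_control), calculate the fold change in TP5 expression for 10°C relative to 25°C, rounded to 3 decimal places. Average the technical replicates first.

Mean Ct: TP5 25°C 25.620; TP5 10°C 24.450; PPIA 25°C 15.510; PPIA 10°C 14.950
ΔCt(25°C) = 25.620 − 15.510 = 10.110
ΔCt(10°C) = 24.450 − 14.950 = 9.500
ΔΔCt = 9.500 − 10.110 = -0.610
Fold change = 2^(−(-0.610)) = 2^0.610 = 1.5263

1.526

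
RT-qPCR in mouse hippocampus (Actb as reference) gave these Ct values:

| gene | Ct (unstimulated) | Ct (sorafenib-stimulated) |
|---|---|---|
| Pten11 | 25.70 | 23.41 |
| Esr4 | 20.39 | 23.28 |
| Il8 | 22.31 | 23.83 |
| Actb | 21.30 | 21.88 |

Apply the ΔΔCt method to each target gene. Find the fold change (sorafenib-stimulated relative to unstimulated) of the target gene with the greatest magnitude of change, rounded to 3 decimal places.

7.311

Pten11: ΔΔCt = (23.41−21.88) − (25.70−21.30) = 1.53 − 4.40 = -2.87; fold change = 2^2.87 = 7.311
Esr4: ΔΔCt = (23.28−21.88) − (20.39−21.30) = 1.40 − (-0.91) = 2.31; fold change = 2^-2.31 = 0.202
Il8: ΔΔCt = (23.83−21.88) − (22.31−21.30) = 1.95 − 1.01 = 0.94; fold change = 2^-0.94 = 0.521
Pten11 has the largest |ΔΔCt| = 2.87.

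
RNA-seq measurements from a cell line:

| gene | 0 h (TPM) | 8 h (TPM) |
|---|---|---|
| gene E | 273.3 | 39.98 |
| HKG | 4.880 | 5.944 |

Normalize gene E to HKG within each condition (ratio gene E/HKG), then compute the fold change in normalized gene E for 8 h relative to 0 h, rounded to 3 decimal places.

0.120

gene E/HKG (0 h) = 273.3 / 4.880 = 56.004
gene E/HKG (8 h) = 39.98 / 5.944 = 6.7261
Fold change = 6.7261 / 56.004 = 0.1201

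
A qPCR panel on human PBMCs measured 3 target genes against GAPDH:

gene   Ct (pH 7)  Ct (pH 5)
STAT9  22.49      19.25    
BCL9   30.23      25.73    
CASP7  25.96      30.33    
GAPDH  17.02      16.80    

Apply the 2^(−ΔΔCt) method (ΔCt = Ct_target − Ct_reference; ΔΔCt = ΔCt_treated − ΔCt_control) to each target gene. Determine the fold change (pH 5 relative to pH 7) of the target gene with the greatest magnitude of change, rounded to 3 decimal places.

STAT9: ΔΔCt = (19.25−16.80) − (22.49−17.02) = 2.45 − 5.47 = -3.02; fold change = 2^3.02 = 8.112
BCL9: ΔΔCt = (25.73−16.80) − (30.23−17.02) = 8.93 − 13.21 = -4.28; fold change = 2^4.28 = 19.427
CASP7: ΔΔCt = (30.33−16.80) − (25.96−17.02) = 13.53 − 8.94 = 4.59; fold change = 2^-4.59 = 0.042
CASP7 has the largest |ΔΔCt| = 4.59.

0.042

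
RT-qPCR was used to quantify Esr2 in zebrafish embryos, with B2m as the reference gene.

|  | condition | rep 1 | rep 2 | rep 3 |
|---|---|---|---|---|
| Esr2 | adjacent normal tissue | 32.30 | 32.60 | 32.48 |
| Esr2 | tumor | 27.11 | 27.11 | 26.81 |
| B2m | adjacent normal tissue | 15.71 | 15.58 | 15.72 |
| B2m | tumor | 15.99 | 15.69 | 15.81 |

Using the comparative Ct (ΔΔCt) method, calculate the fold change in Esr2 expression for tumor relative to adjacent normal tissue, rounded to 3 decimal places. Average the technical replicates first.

Mean Ct: Esr2 adjacent normal tissue 32.460; Esr2 tumor 27.010; B2m adjacent normal tissue 15.670; B2m tumor 15.830
ΔCt(adjacent normal tissue) = 32.460 − 15.670 = 16.790
ΔCt(tumor) = 27.010 − 15.830 = 11.180
ΔΔCt = 11.180 − 16.790 = -5.610
Fold change = 2^(−(-5.610)) = 2^5.610 = 48.8403

48.840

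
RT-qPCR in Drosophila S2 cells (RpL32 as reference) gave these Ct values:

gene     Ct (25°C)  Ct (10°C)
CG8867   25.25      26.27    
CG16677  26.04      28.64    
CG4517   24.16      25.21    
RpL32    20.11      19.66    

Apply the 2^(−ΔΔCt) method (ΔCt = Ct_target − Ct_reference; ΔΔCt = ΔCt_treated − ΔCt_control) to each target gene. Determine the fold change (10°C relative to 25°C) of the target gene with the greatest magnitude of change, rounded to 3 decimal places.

0.121

CG8867: ΔΔCt = (26.27−19.66) − (25.25−20.11) = 6.61 − 5.14 = 1.47; fold change = 2^-1.47 = 0.361
CG16677: ΔΔCt = (28.64−19.66) − (26.04−20.11) = 8.98 − 5.93 = 3.05; fold change = 2^-3.05 = 0.121
CG4517: ΔΔCt = (25.21−19.66) − (24.16−20.11) = 5.55 − 4.05 = 1.50; fold change = 2^-1.50 = 0.354
CG16677 has the largest |ΔΔCt| = 3.05.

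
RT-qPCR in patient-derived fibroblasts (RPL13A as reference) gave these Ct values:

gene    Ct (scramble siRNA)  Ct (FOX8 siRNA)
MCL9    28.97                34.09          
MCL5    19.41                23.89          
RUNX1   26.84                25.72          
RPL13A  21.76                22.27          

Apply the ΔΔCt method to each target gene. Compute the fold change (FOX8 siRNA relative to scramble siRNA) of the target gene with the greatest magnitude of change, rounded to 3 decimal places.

0.041

MCL9: ΔΔCt = (34.09−22.27) − (28.97−21.76) = 11.82 − 7.21 = 4.61; fold change = 2^-4.61 = 0.041
MCL5: ΔΔCt = (23.89−22.27) − (19.41−21.76) = 1.62 − (-2.35) = 3.97; fold change = 2^-3.97 = 0.064
RUNX1: ΔΔCt = (25.72−22.27) − (26.84−21.76) = 3.45 − 5.08 = -1.63; fold change = 2^1.63 = 3.095
MCL9 has the largest |ΔΔCt| = 4.61.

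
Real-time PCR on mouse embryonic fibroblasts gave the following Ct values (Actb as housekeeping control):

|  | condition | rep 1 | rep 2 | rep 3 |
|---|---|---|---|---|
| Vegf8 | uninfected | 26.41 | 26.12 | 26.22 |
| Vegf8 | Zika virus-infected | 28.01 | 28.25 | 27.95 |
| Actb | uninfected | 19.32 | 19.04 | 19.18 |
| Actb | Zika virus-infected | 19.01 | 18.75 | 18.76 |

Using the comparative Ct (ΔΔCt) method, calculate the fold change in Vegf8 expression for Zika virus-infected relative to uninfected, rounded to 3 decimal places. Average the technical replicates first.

Mean Ct: Vegf8 uninfected 26.250; Vegf8 Zika virus-infected 28.070; Actb uninfected 19.180; Actb Zika virus-infected 18.840
ΔCt(uninfected) = 26.250 − 19.180 = 7.070
ΔCt(Zika virus-infected) = 28.070 − 18.840 = 9.230
ΔΔCt = 9.230 − 7.070 = 2.160
Fold change = 2^(−2.160) = 0.2238

0.224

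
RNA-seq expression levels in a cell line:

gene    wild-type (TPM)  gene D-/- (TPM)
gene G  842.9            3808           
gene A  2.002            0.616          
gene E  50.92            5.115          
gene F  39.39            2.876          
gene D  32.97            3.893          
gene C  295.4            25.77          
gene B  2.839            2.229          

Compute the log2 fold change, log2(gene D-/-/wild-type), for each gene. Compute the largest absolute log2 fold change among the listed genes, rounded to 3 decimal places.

log2(3808/842.9) = 2.176  (gene G)
log2(0.616/2.002) = -1.700  (gene A)
log2(5.115/50.92) = -3.315  (gene E)
log2(2.876/39.39) = -3.776  (gene F)
log2(3.893/32.97) = -3.082  (gene D)
log2(25.77/295.4) = -3.519  (gene C)
log2(2.229/2.839) = -0.349  (gene B)
The largest magnitude belongs to gene F.

3.776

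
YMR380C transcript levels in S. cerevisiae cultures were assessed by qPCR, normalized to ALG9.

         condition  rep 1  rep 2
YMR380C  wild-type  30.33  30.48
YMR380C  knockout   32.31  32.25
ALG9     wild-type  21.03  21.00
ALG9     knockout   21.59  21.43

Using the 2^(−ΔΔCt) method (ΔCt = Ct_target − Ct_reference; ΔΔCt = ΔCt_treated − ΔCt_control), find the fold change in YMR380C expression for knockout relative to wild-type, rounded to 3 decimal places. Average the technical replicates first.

0.384

Mean Ct: YMR380C wild-type 30.405; YMR380C knockout 32.280; ALG9 wild-type 21.015; ALG9 knockout 21.510
ΔCt(wild-type) = 30.405 − 21.015 = 9.390
ΔCt(knockout) = 32.280 − 21.510 = 10.770
ΔΔCt = 10.770 − 9.390 = 1.380
Fold change = 2^(−1.380) = 0.3842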